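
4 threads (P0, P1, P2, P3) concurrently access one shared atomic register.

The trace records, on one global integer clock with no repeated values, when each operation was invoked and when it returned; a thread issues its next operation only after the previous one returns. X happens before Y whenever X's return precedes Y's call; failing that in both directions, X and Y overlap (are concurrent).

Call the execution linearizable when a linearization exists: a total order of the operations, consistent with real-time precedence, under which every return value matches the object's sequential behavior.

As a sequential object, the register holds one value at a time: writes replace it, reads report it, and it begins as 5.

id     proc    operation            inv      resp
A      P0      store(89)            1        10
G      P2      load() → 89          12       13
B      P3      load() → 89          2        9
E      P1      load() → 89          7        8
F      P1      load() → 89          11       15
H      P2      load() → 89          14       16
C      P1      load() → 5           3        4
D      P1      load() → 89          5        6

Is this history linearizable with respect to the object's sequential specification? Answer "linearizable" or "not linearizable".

linearizable

witness order: C, A, B, D, E, F, G, H
after step 1 (C load() → 5): value 5
after step 2 (A store(89)): value 89
after step 3 (B load() → 89): value 89
after step 4 (D load() → 89): value 89
after step 5 (E load() → 89): value 89
after step 6 (F load() → 89): value 89
after step 7 (G load() → 89): value 89
after step 8 (H load() → 89): value 89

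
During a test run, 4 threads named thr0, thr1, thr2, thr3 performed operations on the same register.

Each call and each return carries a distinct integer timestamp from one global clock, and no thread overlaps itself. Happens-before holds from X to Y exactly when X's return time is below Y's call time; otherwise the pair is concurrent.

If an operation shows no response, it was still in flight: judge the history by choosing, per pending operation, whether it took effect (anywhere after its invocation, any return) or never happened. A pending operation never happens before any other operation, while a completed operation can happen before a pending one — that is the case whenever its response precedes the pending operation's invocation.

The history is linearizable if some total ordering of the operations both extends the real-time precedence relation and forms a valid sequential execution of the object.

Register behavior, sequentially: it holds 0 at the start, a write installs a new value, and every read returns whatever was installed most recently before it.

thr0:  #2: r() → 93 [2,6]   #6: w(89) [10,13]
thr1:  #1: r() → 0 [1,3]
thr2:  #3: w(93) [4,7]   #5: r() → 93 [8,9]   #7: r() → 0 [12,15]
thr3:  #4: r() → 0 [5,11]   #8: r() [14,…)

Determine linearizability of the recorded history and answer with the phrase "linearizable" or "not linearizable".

not linearizable

prefix check: 1..14 passes, 1..15 fails once #7's time-15 response joins
the 7 completed operations admit 25 real-time orders; each fails the register replay
no completion choice of the 1 pending operation (#8) rescues it — every subset was tried
one such order, #1, #2, #3, #4, #5, #6, #7 (pending dropped), breaks at step 2 where #2 r() → 93 is illegal
one such order, #1, #2, #3, #4, #5, #7, #6 (pending dropped), breaks at step 2 where #2 r() → 93 is illegal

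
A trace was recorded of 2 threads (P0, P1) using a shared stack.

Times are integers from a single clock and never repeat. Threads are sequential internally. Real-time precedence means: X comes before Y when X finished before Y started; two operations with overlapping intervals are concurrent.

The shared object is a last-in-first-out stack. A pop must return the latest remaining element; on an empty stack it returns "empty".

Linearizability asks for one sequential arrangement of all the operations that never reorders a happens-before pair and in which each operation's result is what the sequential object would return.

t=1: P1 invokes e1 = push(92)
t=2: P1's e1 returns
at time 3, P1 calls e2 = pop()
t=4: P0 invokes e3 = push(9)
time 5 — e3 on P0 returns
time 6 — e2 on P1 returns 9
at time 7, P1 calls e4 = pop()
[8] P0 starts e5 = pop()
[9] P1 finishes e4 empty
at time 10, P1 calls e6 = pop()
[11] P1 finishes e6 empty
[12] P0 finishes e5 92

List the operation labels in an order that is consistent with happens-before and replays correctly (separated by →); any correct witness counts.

1. e1 push(92), leaving stack <92>
2. e3 push(9), leaving stack <92,9>
3. e2 pop() → 9, leaving stack <92>
4. e5 pop() → 92, leaving stack <>
5. e4 pop() → empty, leaving stack <>
6. e6 pop() → empty, leaving stack <>

e1 → e3 → e2 → e5 → e4 → e6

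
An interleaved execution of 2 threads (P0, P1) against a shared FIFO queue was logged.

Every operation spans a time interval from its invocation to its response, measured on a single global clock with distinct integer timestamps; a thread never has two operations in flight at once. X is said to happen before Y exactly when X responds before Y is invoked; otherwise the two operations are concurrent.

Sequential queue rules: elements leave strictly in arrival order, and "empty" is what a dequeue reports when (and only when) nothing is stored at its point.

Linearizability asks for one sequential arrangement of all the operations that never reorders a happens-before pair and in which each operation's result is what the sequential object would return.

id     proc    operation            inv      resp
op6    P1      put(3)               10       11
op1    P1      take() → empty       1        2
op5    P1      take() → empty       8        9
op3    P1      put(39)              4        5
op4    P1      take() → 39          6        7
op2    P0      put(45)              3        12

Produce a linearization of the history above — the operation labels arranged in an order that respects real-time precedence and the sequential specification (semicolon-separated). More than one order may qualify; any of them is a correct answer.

op1; op3; op4; op5; op2; op6

after step 1 (op1 take() → empty): queue <>
after step 2 (op3 put(39)): queue <39>
after step 3 (op4 take() → 39): queue <>
after step 4 (op5 take() → empty): queue <>
after step 5 (op2 put(45)): queue <45>
after step 6 (op6 put(3)): queue <45,3>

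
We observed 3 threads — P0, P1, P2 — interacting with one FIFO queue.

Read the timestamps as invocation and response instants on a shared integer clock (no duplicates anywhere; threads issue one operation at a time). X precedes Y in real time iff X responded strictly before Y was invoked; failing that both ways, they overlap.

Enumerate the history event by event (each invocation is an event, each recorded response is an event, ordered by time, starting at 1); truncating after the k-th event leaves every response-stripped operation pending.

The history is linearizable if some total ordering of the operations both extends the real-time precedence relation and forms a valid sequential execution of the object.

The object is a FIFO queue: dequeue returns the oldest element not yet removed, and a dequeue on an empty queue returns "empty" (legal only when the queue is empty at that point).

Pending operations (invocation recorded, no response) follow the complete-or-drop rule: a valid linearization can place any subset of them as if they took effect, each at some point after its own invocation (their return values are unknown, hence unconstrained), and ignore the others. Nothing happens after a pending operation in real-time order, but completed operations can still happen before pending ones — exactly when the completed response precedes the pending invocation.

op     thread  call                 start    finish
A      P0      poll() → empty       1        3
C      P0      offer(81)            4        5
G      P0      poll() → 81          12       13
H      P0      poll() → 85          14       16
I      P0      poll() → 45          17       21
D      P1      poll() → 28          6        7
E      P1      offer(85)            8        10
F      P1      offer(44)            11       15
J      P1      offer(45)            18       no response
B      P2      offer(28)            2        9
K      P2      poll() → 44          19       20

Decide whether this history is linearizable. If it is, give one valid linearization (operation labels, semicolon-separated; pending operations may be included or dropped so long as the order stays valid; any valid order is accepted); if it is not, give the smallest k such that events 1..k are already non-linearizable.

linearizable — witness: A; B; C; D; E; F; G; H; J; K; I

step 1: A poll() → empty — queue <>
step 2: B offer(28) — queue <28>
step 3: C offer(81) — queue <28,81>
step 4: D poll() → 28 — queue <81>
step 5: E offer(85) — queue <81,85>
step 6: F offer(44) — queue <81,85,44>
step 7: G poll() → 81 — queue <85,44>
step 8: H poll() → 85 — queue <44>
step 9: J offer(45) (pending, included) — queue <44,45>
step 10: K poll() → 44 — queue <45>
step 11: I poll() → 45 — queue <>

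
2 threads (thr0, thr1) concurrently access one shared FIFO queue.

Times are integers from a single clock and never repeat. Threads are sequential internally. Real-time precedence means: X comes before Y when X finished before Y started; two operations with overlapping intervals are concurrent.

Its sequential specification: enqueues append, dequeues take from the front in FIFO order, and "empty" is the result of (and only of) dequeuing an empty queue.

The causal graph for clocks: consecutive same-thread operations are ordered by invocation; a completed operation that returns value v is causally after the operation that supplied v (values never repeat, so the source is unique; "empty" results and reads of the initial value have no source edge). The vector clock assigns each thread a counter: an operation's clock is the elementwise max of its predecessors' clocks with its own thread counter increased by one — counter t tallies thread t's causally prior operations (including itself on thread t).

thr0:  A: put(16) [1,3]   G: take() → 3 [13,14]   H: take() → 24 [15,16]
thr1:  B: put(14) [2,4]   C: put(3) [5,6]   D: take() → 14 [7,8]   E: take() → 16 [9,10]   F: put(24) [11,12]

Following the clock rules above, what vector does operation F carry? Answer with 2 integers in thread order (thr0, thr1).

no predecessors for B (invoked 2): thr1 increments from zero → (0, 1)
no predecessors for A (invoked 1): thr0 increments from zero → (1, 0)
from VC(B)=(0, 1), C (invoked 5) maxes components and bumps thr1 → (0, 2)
from VC(B)=(0, 1), VC(C)=(0, 2), D (invoked 7) maxes components and bumps thr1 → (0, 3)
from VC(A)=(1, 0), VC(C)=(0, 2), G (invoked 13) maxes components and bumps thr0 → (2, 2)
from VC(A)=(1, 0), VC(D)=(0, 3), E (invoked 9) maxes components and bumps thr1 → (1, 4)
from VC(E)=(1, 4), F (invoked 11) maxes components and bumps thr1 → (1, 5)
from VC(F)=(1, 5), VC(G)=(2, 2), H (invoked 15) maxes components and bumps thr0 → (3, 5)
target: VC(F) = (1, 5)

(1, 5)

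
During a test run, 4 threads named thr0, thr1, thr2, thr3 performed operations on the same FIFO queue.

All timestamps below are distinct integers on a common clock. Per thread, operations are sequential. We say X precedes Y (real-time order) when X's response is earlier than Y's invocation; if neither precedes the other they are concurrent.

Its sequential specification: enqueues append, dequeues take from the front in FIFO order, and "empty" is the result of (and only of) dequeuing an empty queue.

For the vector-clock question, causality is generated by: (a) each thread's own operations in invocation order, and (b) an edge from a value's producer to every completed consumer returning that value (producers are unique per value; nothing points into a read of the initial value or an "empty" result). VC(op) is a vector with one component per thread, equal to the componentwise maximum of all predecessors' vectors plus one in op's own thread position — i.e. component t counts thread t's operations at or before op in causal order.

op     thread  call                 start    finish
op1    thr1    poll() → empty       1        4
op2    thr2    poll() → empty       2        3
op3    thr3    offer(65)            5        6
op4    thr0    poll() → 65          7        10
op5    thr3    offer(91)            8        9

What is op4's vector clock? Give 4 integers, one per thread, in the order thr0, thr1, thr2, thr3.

(1, 0, 0, 1)

op3 (invocation 5): nothing precedes it; thr3's component alone gives (0, 0, 0, 1)
op2 (invocation 2): nothing precedes it; thr2's component alone gives (0, 0, 1, 0)
op1 (invocation 1): nothing precedes it; thr1's component alone gives (0, 1, 0, 0)
VC(op5, invoked at 8): max of VC(op3)=(0, 0, 0, 1), then +1 on thread thr3 → (0, 0, 0, 2)
VC(op4, invoked at 7): max of VC(op3)=(0, 0, 0, 1), then +1 on thread thr0 → (1, 0, 0, 1)
target: VC(op4) = (1, 0, 0, 1)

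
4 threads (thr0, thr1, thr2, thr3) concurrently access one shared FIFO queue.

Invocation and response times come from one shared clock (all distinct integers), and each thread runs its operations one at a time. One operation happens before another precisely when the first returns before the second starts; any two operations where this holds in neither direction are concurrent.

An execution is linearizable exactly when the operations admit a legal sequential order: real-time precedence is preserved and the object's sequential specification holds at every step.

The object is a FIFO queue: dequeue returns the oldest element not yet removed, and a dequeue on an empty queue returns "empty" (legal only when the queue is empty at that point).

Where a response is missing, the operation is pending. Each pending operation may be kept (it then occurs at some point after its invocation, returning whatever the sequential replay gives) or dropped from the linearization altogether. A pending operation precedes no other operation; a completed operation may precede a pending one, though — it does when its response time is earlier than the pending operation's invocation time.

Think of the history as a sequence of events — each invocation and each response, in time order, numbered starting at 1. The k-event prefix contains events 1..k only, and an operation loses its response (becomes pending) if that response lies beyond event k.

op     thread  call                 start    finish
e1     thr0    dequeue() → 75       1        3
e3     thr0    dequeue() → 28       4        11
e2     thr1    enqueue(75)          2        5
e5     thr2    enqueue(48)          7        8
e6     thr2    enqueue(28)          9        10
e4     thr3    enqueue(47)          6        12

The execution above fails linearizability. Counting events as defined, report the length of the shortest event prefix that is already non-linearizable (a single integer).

events 1..10 are linearizable; a witness order is e2, e1, e3, e4, e5, e6:
after step 1 (e2 enqueue(75)): queue <75>
after step 2 (e1 dequeue() → 75): queue <>
after step 3 (e3 dequeue() (pending, included)): queue <>
after step 4 (e4 enqueue(47) (pending, included)): queue <47>
after step 5 (e5 enqueue(48)): queue <47,48>
after step 6 (e6 enqueue(28)): queue <47,48,28>
once event 11 joins (e3's response, time 11), exhaustive search finds no witness
every completion of the 1 pending operation (e4) was checked; none linearizes
for example e1, e2, e3, e5, e6 (pending dropped) fails at step 1: e1 dequeue() → 75 is not legal there
for example e1, e2, e5, e3, e6 (pending dropped) fails at step 1: e1 dequeue() → 75 is not legal there

11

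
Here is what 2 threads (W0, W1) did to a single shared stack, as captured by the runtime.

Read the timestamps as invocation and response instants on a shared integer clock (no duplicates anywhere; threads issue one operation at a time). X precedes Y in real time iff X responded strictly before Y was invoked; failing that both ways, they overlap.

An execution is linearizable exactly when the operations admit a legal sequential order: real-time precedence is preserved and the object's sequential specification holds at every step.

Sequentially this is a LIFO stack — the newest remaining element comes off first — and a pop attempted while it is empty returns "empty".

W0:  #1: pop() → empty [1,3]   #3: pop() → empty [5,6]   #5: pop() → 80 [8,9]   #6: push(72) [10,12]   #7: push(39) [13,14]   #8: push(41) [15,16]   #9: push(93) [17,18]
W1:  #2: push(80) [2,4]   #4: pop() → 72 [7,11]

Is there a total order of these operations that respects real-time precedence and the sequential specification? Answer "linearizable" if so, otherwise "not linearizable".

already the first 6 events (up to #3's response at time 6) admit no linearization; the first 5 still do
2 orders of the 3 completed stack ops respect real time; none is legal
e.g. #1, #2, #3: illegal at step 3, since #3 pop() → empty cannot apply there
e.g. #2, #1, #3: illegal at step 2, since #1 pop() → empty cannot apply there

not linearizable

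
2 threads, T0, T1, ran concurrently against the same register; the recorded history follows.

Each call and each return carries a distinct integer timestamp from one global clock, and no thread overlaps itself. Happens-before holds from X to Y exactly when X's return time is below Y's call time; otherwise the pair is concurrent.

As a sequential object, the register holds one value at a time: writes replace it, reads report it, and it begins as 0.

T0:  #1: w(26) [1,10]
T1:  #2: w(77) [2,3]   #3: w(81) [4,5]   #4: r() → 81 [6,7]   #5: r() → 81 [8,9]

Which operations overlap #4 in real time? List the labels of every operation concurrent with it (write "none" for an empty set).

#1

overlap test against #4 [6,7]: concurrent iff the interval meets 6..7
#1 [1,10]: concurrent
#2 [2,3]: before
#3 [4,5]: before
#5 [8,9]: after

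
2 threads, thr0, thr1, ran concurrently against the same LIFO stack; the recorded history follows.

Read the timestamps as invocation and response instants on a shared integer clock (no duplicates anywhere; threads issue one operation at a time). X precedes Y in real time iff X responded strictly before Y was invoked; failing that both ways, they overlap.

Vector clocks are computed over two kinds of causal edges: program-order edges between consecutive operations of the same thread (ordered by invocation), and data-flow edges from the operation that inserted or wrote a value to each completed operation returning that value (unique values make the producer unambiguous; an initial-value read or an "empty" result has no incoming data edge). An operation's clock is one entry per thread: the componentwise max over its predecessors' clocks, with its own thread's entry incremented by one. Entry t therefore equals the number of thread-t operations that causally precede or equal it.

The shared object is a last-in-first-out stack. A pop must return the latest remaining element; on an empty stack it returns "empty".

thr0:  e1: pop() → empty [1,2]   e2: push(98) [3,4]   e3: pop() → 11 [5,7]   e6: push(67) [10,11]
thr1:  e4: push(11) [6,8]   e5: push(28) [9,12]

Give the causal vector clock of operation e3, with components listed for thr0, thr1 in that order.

invoked at 6, e4 has no predecessors; its own thr1 bump gives (0, 1)
invoked at 1, e1 has no predecessors; its own thr0 bump gives (1, 0)
from VC(e4)=(0, 1), e5 (invoked 9) maxes components and bumps thr1 → (0, 2)
from VC(e1)=(1, 0), e2 (invoked 3) maxes components and bumps thr0 → (2, 0)
from VC(e2)=(2, 0), VC(e4)=(0, 1), e3 (invoked 5) maxes components and bumps thr0 → (3, 1)
from VC(e3)=(3, 1), e6 (invoked 10) maxes components and bumps thr0 → (4, 1)
target: VC(e3) = (3, 1)

(3, 1)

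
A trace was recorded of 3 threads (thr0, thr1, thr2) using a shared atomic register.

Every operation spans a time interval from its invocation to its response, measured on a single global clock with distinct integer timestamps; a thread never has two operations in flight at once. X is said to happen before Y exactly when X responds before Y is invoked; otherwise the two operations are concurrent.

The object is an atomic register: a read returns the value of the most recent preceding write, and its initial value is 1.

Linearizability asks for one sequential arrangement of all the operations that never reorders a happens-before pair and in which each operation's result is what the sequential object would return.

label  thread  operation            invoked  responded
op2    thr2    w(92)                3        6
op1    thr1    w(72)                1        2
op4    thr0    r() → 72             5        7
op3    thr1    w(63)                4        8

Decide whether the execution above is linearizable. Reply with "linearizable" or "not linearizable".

linearizable

witness order: op1, op4, op2, op3
1. op1 w(72), leaving value 72
2. op4 r() → 72, leaving value 72
3. op2 w(92), leaving value 92
4. op3 w(63), leaving value 63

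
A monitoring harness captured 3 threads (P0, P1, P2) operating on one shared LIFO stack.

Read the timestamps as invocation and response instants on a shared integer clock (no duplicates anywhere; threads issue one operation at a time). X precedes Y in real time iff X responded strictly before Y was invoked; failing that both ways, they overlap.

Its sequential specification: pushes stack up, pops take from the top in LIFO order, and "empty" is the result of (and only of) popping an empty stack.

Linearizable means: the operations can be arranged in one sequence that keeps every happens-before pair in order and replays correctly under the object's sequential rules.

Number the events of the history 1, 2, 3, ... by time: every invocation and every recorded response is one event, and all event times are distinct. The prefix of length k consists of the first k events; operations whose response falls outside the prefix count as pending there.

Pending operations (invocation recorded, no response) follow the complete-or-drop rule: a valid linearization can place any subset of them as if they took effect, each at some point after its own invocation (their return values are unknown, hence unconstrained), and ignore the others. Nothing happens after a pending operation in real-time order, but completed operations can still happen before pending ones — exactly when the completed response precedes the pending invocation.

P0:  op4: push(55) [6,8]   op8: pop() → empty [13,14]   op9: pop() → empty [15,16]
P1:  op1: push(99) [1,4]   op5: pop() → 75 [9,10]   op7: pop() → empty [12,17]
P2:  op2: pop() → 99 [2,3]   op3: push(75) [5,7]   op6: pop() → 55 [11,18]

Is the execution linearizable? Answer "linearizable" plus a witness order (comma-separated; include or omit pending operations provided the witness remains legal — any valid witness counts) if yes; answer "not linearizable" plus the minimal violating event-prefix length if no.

step 1: op1 push(99) — stack <99>
step 2: op2 pop() → 99 — stack <>
step 3: op4 push(55) — stack <55>
step 4: op3 push(75) — stack <55,75>
step 5: op5 pop() → 75 — stack <55>
step 6: op6 pop() → 55 — stack <>
step 7: op7 pop() → empty — stack <>
step 8: op8 pop() → empty — stack <>
step 9: op9 pop() → empty — stack <>

linearizable — witness: op1, op2, op4, op3, op5, op6, op7, op8, op9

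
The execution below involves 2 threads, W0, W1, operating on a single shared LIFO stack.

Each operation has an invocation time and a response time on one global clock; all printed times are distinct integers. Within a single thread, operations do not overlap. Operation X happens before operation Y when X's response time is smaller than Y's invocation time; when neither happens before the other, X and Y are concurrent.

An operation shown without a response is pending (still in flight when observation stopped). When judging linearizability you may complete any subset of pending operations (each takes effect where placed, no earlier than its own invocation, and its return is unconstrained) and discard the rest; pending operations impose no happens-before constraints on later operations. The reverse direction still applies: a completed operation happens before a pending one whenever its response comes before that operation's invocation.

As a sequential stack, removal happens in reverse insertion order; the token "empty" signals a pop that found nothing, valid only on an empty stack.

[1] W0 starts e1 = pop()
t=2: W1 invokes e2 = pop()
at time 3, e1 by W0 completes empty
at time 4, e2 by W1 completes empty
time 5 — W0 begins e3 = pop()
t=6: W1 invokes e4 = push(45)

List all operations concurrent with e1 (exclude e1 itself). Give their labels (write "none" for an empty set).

e2

e1 runs from 1 to 3; window-overlapping ops are concurrent
e2 [2,4]: concurrent
e3 [5,…): after
e4 [6,…): after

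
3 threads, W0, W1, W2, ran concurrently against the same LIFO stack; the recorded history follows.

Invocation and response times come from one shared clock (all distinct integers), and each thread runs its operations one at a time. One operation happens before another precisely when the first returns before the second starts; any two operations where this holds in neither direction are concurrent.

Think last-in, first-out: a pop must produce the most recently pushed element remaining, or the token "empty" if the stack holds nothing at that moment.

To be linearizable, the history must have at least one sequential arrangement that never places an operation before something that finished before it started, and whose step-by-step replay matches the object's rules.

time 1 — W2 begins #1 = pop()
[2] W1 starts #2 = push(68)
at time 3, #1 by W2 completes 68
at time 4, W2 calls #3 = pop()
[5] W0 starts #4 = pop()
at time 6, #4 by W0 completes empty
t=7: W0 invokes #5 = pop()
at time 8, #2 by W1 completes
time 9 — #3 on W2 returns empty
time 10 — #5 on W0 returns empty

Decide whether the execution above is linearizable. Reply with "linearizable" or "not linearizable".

linearizable

one valid linearization: #2, #1, #3, #4, #5
1. #2 push(68), leaving stack <68>
2. #1 pop() → 68, leaving stack <>
3. #3 pop() → empty, leaving stack <>
4. #4 pop() → empty, leaving stack <>
5. #5 pop() → empty, leaving stack <>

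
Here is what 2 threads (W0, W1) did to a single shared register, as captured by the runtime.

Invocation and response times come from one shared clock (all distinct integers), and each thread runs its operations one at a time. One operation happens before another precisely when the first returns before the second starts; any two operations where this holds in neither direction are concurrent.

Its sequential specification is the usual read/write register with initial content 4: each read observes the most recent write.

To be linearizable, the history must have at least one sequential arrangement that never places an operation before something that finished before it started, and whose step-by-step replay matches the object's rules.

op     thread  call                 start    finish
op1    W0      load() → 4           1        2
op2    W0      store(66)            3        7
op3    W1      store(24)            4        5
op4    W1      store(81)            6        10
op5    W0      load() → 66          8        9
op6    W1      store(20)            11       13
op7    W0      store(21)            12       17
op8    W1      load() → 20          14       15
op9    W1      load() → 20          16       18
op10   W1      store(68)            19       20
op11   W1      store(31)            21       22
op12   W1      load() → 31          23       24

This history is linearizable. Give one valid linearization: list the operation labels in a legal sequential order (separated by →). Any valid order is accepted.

op1 → op3 → op2 → op5 → op4 → op6 → op8 → op9 → op7 → op10 → op11 → op12

step 1: op1 load() → 4 — value 4
step 2: op3 store(24) — value 24
step 3: op2 store(66) — value 66
step 4: op5 load() → 66 — value 66
step 5: op4 store(81) — value 81
step 6: op6 store(20) — value 20
step 7: op8 load() → 20 — value 20
step 8: op9 load() → 20 — value 20
step 9: op7 store(21) — value 21
step 10: op10 store(68) — value 68
step 11: op11 store(31) — value 31
step 12: op12 load() → 31 — value 31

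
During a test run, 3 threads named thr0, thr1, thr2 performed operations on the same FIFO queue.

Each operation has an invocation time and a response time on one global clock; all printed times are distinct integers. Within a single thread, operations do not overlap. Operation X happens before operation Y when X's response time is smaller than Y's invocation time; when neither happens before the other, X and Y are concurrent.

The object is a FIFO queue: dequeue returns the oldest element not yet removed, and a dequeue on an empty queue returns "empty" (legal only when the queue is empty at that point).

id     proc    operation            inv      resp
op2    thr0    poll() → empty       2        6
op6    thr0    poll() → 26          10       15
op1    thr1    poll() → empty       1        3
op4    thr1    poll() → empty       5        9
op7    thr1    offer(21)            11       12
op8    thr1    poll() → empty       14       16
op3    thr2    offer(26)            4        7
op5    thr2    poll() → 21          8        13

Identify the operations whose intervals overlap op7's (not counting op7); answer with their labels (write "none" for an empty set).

op5, op6

overlap test against op7 [11,12]: concurrent iff the interval meets 11..12
op1 [1,3]: before
op2 [2,6]: before
op3 [4,7]: before
op4 [5,9]: before
op5 [8,13]: concurrent
op6 [10,15]: concurrent
op8 [14,16]: after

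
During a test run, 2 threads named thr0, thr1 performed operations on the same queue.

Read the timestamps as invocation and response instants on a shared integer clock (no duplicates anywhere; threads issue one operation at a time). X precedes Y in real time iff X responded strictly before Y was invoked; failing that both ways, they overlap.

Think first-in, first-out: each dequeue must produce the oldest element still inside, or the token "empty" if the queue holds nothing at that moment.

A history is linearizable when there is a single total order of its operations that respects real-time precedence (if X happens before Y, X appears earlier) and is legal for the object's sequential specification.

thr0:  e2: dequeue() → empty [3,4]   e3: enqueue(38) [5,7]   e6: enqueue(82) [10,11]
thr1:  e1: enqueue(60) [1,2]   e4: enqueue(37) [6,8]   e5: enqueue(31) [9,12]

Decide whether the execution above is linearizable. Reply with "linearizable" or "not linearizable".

prefix check: 1..3 passes, 1..4 fails once e2's time-4 response joins
a single order respects real time; the 2 completed queue operations fail replay along it
e.g. e1, e2: illegal at step 2, since e2 dequeue() → empty cannot apply there

not linearizable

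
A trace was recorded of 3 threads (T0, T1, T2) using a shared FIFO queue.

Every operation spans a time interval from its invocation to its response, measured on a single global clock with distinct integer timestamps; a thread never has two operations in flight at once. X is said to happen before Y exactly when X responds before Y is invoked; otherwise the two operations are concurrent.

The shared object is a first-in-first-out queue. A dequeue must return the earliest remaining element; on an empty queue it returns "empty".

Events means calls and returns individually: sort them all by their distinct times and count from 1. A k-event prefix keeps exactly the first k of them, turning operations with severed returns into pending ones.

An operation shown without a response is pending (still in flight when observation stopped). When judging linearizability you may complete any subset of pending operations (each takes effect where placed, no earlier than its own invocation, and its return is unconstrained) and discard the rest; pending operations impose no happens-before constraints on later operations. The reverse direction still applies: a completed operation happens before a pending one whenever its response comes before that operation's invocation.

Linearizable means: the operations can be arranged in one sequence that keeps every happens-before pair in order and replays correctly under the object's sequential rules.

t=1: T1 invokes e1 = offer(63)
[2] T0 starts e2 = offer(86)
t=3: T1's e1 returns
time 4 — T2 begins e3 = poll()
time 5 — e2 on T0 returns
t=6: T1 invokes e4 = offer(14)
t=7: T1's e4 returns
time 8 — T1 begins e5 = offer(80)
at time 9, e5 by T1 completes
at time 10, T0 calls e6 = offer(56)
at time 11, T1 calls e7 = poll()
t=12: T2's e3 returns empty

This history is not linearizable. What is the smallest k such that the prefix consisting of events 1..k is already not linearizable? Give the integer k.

12

events 1..11 are still linearizable — one witness is e1, e2, e3, e4, e5:
after step 1 (e1 offer(63)): queue <63>
after step 2 (e2 offer(86)): queue <63,86>
after step 3 (e3 poll() (pending, included)): queue <86>
after step 4 (e4 offer(14)): queue <86,14>
after step 5 (e5 offer(80)): queue <86,14,80>
at event 12 (e3's time-12 response) nothing linearizes any more
every completion of the 2 pending operations (e6, e7) was checked; none linearizes
one such order, e1, e2, e3, e4, e5 (pending dropped), breaks at step 3 where e3 poll() → empty is illegal
one such order, e1, e2, e4, e3, e5 (pending dropped), breaks at step 4 where e3 poll() → empty is illegal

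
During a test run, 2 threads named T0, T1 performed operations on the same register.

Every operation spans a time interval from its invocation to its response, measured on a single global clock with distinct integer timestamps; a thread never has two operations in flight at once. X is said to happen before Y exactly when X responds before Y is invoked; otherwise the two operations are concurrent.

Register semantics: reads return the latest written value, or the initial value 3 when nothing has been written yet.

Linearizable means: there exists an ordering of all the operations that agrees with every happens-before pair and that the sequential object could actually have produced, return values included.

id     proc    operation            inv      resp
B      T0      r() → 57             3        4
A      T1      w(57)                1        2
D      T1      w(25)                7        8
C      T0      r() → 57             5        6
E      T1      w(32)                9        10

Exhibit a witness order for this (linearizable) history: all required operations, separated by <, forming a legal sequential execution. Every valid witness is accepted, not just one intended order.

A < B < C < D < E

after step 1 (A w(57)): value 57
after step 2 (B r() → 57): value 57
after step 3 (C r() → 57): value 57
after step 4 (D w(25)): value 25
after step 5 (E w(32)): value 32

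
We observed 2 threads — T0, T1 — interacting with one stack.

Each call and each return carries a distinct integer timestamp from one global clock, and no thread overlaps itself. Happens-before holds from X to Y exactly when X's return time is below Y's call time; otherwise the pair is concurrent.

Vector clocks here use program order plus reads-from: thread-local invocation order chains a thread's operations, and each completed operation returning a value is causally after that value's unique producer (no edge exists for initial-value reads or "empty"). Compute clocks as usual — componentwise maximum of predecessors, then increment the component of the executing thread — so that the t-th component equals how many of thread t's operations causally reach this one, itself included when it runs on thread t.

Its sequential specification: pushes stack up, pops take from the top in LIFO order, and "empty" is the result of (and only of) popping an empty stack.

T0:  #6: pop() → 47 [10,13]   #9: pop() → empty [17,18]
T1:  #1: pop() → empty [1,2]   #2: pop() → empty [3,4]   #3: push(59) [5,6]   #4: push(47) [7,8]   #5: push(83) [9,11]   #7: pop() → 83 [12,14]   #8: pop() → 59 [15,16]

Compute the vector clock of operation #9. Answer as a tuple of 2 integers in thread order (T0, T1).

#1, invoked 1, has no incoming edges; only T1's bump applies → (0, 1)
from VC(#1)=(0, 1), #2 (invoked 3) maxes components and bumps T1 → (0, 2)
from VC(#2)=(0, 2), #3 (invoked 5) maxes components and bumps T1 → (0, 3)
from VC(#3)=(0, 3), #4 (invoked 7) maxes components and bumps T1 → (0, 4)
from VC(#4)=(0, 4), #5 (invoked 9) maxes components and bumps T1 → (0, 5)
from VC(#4)=(0, 4), #6 (invoked 10) maxes components and bumps T0 → (1, 4)
from VC(#5)=(0, 5), #7 (invoked 12) maxes components and bumps T1 → (0, 6)
from VC(#6)=(1, 4), #9 (invoked 17) maxes components and bumps T0 → (2, 4)
from VC(#3)=(0, 3), VC(#7)=(0, 6), #8 (invoked 15) maxes components and bumps T1 → (0, 7)
target: VC(#9) = (2, 4)

(2, 4)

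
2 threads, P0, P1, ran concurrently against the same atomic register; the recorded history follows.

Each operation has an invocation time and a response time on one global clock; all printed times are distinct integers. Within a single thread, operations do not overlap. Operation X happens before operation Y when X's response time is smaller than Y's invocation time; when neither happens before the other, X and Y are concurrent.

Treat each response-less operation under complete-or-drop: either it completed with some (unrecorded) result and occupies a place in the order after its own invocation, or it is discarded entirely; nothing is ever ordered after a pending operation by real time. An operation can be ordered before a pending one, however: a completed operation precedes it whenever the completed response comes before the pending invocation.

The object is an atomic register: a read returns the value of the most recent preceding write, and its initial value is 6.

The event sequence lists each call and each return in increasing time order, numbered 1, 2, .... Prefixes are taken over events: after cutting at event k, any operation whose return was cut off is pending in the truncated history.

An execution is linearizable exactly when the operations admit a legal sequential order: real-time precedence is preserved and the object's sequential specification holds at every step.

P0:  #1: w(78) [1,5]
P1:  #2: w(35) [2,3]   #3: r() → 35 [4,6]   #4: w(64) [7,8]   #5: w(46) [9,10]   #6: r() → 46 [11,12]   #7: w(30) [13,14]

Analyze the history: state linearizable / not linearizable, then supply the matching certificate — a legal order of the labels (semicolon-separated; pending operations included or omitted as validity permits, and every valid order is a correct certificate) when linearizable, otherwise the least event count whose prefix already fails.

1. #1 w(78), leaving value 78
2. #2 w(35), leaving value 35
3. #3 r() → 35, leaving value 35
4. #4 w(64), leaving value 64
5. #5 w(46), leaving value 46
6. #6 r() → 46, leaving value 46
7. #7 w(30), leaving value 30

linearizable — witness: #1; #2; #3; #4; #5; #6; #7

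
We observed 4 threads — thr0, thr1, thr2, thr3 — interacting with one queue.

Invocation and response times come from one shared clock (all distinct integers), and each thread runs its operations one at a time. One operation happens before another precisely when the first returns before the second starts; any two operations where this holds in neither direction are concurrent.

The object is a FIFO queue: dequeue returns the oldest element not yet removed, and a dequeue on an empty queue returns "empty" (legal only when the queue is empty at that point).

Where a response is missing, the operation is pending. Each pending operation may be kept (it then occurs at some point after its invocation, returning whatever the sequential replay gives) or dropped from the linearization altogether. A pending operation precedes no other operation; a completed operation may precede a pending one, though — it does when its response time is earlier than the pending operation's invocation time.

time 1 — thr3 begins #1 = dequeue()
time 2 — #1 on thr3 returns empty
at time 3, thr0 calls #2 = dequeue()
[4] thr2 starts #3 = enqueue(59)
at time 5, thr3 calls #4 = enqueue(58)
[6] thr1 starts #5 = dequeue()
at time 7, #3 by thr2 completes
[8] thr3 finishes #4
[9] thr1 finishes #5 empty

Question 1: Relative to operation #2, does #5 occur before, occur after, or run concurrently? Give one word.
concurrent

#5 spans [6,9], #2 spans [3,…)
the intervals overlap in both directions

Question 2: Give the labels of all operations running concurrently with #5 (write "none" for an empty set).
#2, #3, #4

concurrent with #5 ([6,9]): every op whose interval crosses 6..9
#1 [1,2]: before
#2 [3,…): concurrent
#3 [4,7]: concurrent
#4 [5,8]: concurrent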